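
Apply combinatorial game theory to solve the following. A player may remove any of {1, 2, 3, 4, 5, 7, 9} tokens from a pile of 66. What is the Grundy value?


The subtraction set is S = {1, 2, 3, 4, 5, 7, 9}.
G(k) = mex{ G(k - s) : s in S, s <= k }. We compute iteratively: G(0) = 0.
G(1) = mex({0}) = 1
G(2) = mex({0, 1}) = 2
G(3) = mex({0, 1, 2}) = 3
G(4) = mex({0, 1, 2, 3}) = 4
G(5) = mex({0, 1, 2, 3, 4}) = 5
G(6) = mex({1, 2, 3, 4, 5}) = 0
G(7) = mex({0, 2, 3, 4, 5}) = 1
G(8) = mex({0, 1, 3, 4, 5}) = 2
G(9) = mex({0, 1, 2, 4, 5}) = 3
G(10) = mex({0, 1, 2, 3, 5}) = 4
G(11) = mex({0, 1, 2, 3, 4}) = 5
G(12) = mex({1, 2, 3, 4, 5}) = 0
G(13) = mex({0, 2, 3, 4, 5}) = 1
G(14) = mex({0, 1, 3, 4, 5}) = 2
Observe that G(6)..G(14) = 0, 1, 2, 3, 4, 5, 0, 1, 2 repeats G(0)..G(8) = 0, 1, 2, 3, 4, 5, 0, 1, 2.
For k >= max(S) = 9, G(k) is determined by the previous 9 values G(k-9)..G(k-1); a window of 9 consecutive values has recurred shifted by 6, so by induction G(k + 6) = G(k) for all k >= 0: the sequence is periodic from the start with period 6.
One period: G(0..5) = 0, 1, 2, 3, 4, 5.
66 mod 6 = 0, so G(66) = G(0) = 0.

0


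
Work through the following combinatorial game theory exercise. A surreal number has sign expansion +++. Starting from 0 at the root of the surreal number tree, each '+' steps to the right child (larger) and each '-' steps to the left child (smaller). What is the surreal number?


Sign expansion: +++
Rule: track bounds (lo, hi), initially (-inf, +inf). On '+', the current value becomes lo and we move to the simplest number in (value, hi): value + 1 if hi = +inf, otherwise the midpoint (value + hi)/2. On '-', the current value becomes hi and we move to value - 1 if lo = -inf, otherwise the midpoint (lo + value)/2.
Start at 0.
Step 1: sign = +, move right. Bounds: (0, +inf). Value = 1
Step 2: sign = +, move right. Bounds: (1, +inf). Value = 2
Step 3: sign = +, move right. Bounds: (2, +inf). Value = 3
The surreal number with sign expansion +++ is 3.

3


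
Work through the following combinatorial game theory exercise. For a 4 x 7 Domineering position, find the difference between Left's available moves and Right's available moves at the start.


Board is 4 x 7 (rows x cols).
Left (vertical) placements: (rows-1) * cols = 3 * 7 = 21
Right (horizontal) placements: rows * (cols-1) = 4 * 6 = 24
Advantage = Left - Right = 21 - 24 = -3

-3


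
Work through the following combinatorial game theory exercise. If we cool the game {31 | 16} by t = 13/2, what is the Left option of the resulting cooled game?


Original game: {31 | 16} (a switch {a | b} with a > b).
Cooling by t (for t below the temperature (a - b)/2 = 15/2) taxes each move by t: {a | b} cooled by t is {a - t | b + t}.
Cooling amount: t = 13/2
Cooled Left option: 31 - 13/2 = 49/2
Cooled Right option: 16 + 13/2 = 45/2
Cooled game: {49/2 | 45/2}
Left option = 49/2

49/2


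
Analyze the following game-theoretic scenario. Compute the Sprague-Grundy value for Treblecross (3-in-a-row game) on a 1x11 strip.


Treblecross: place X on empty cells; 3-in-a-row wins.
Playing within two cells of an existing X lets the opponent win at once, so sensible play treats the cells i-2..i+2 around each X as dead. The player left with no safe cell loses, so this is a normal-play take-away game on strips of safe cells.
Placing X at cell i (0-indexed) of a strip of k safe cells leaves independent strips of sizes max(0, i-2) and max(0, k-i-3). Hence G(k) = mex{ G(max(0,i-2)) XOR G(max(0,k-i-3)) : 0 <= i < k }, with G(0) = 0.
G(1): splits (0,0):0^0=0 -> mex({0}) = 1
G(2): splits (0,0):0^0=0 -> mex({0}) = 1
G(3): splits (0,0):0^0=0 -> mex({0}) = 1
G(4): splits (0,1):0^1=1 (0,0):0^0=0 -> mex({0, 1}) = 2
G(5): splits (0,2):0^1=1 (0,1):0^1=1 (0,0):0^0=0 -> mex({0, 1}) = 2
G(6) = mex({1}) = 0
G(7) = mex({0, 1, 2}) = 3
G(8) = mex({0, 1, 2}) = 3
G(9) = mex({0, 2}) = 1
G(10) = mex({0, 2, 3}) = 1
G(11) = mex({0, 3}) = 1
Therefore G(11) = 1.

1


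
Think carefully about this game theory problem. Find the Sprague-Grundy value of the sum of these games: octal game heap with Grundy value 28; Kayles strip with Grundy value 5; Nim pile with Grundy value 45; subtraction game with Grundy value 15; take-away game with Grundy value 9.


By the Sprague-Grundy theorem, the Grundy value of a sum of games is the XOR of individual Grundy values.
octal game heap: Grundy value = 28. Running XOR: 0 XOR 28 = 28
Kayles strip: Grundy value = 5. Running XOR: 28 XOR 5 = 25
Nim pile: Grundy value = 45. Running XOR: 25 XOR 45 = 52
subtraction game: Grundy value = 15. Running XOR: 52 XOR 15 = 59
take-away game: Grundy value = 9. Running XOR: 59 XOR 9 = 50
The combined Grundy value is 50.

50


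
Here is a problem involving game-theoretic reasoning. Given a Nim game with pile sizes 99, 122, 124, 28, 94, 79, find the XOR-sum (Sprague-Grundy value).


We need the XOR (exclusive or) of all pile sizes.
After XOR-ing pile 1 (size 99): 0 XOR 99 = 99
After XOR-ing pile 2 (size 122): 99 XOR 122 = 25
After XOR-ing pile 3 (size 124): 25 XOR 124 = 101
After XOR-ing pile 4 (size 28): 101 XOR 28 = 121
After XOR-ing pile 5 (size 94): 121 XOR 94 = 39
After XOR-ing pile 6 (size 79): 39 XOR 79 = 104
The Nim-value of this position is 104.

104


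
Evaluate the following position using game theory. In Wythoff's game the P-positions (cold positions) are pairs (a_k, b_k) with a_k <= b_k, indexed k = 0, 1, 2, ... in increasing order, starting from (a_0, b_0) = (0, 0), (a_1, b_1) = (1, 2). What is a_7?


By Wythoff's theorem, a_k = floor(k * phi) and b_k = floor(k * phi^2) = a_k + k, where phi = (1 + sqrt(5))/2 is the golden ratio.
phi = (1 + sqrt(5))/2 = 1.618034
k = 7
k * phi = 7 * 1.618034 = 11.326238
a_7 = floor(k * phi) = 11

11


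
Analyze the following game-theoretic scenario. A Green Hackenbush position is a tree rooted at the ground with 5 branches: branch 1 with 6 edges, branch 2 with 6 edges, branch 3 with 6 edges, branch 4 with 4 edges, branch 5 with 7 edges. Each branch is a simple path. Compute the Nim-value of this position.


The tree has 5 branches from the ground vertex.
In Green Hackenbush, the Nim-value of a simple path of length k is k.
Branch 1: length 6, Nim-value = 6
Branch 2: length 6, Nim-value = 6
Branch 3: length 6, Nim-value = 6
Branch 4: length 4, Nim-value = 4
Branch 5: length 7, Nim-value = 7
Total Nim-value = XOR of all branch values:
0 XOR 6 = 6
6 XOR 6 = 0
0 XOR 6 = 6
6 XOR 4 = 2
2 XOR 7 = 5
Nim-value of the tree = 5

5


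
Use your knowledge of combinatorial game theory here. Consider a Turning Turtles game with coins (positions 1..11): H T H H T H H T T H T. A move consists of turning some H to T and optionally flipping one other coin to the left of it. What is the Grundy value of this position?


Coins: H T H H T H H T T H T
Key fact: a single head at position k behaves exactly like a Nim heap of size k (turning it to T and optionally flipping a coin at j < k corresponds to moving the heap from k to j, or to 0), and heads combine as a disjunctive sum (two heads at the same place would cancel, matching j XOR j = 0). So the Nim-value is the XOR of the 1-indexed positions of the heads.
Face-up positions (1-indexed): [1, 3, 4, 6, 7, 10]
XOR 0 with 1: 0 XOR 1 = 1
XOR 1 with 3: 1 XOR 3 = 2
XOR 2 with 4: 2 XOR 4 = 6
XOR 6 with 6: 6 XOR 6 = 0
XOR 0 with 7: 0 XOR 7 = 7
XOR 7 with 10: 7 XOR 10 = 13
Nim-value = 13

13


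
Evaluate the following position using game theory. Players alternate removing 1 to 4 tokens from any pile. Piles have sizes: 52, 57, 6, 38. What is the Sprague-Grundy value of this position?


Subtraction set: {1, 2, 3, 4}
For this subtraction set, G(n) = n mod 5 (period = max + 1 = 5).
Pile 1 (size 52): G(52) = 52 mod 5 = 2
Pile 2 (size 57): G(57) = 57 mod 5 = 2
Pile 3 (size 6): G(6) = 6 mod 5 = 1
Pile 4 (size 38): G(38) = 38 mod 5 = 3
Total Grundy value = XOR of all: 2 XOR 2 XOR 1 XOR 3 = 2

2


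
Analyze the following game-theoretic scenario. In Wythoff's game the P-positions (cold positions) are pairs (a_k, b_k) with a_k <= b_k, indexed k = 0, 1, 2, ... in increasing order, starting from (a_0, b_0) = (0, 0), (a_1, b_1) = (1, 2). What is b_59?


By Wythoff's theorem, a_k = floor(k * phi) and b_k = floor(k * phi^2) = a_k + k, where phi = (1 + sqrt(5))/2 is the golden ratio.
phi = (1 + sqrt(5))/2 = 1.618034
phi^2 = phi + 1 = 2.618034
k = 59
k * phi^2 = 59 * 2.618034 = 154.464005
b_59 = floor(k * phi^2) = 154 (check: a_59 + k = 95 + 59 = 154)

154


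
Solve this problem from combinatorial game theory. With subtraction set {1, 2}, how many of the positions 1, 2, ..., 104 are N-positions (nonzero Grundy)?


Subtraction set S = {1, 2}, so G(n) = n mod 3.
G(n) = 0 when n is a multiple of 3.
Multiples of 3 in [1, 104]: 34
N-positions (nonzero Grundy) = 104 - 34 = 70

70


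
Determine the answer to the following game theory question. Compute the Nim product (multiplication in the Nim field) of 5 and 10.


Nim multiplication is bilinear over XOR: (u XOR v) * w = (u*w) XOR (v*w).
So we split each operand into its bit components and XOR the pairwise Nim products.
5 = 1 + 4 (as XOR of powers of 2).
10 = 2 + 8 (as XOR of powers of 2).
Using the standard Nim-product table on single bits:
  2*2 = 3,   2*4 = 8,   2*8 = 12,
  4*4 = 6,   4*8 = 11,  8*8 = 13,
and  1*x = x (identity), k*l = l*k (commutative).
Pairwise Nim products:
  1 * 2 = 2
  1 * 8 = 8
  4 * 2 = 8
  4 * 8 = 11
XOR them: 2 XOR 8 XOR 8 XOR 11 = 9.
Result: 5 * 10 = 9 (in Nim).

9


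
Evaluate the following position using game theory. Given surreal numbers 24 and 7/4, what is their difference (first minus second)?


x = 24, y = 7/4
Converting to common denominator: 4
x = 96/4, y = 7/4
x - y = 24 - 7/4 = 89/4

89/4


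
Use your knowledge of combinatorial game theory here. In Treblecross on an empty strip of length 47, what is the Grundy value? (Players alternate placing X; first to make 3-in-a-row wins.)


Treblecross: place X on empty cells; 3-in-a-row wins.
Playing within two cells of an existing X lets the opponent win at once, so sensible play treats the cells i-2..i+2 around each X as dead. The player left with no safe cell loses, so this is a normal-play take-away game on strips of safe cells.
Placing X at cell i (0-indexed) of a strip of k safe cells leaves independent strips of sizes max(0, i-2) and max(0, k-i-3). Hence G(k) = mex{ G(max(0,i-2)) XOR G(max(0,k-i-3)) : 0 <= i < k }, with G(0) = 0.
G(1): splits (0,0):0^0=0 -> mex({0}) = 1
G(2): splits (0,0):0^0=0 -> mex({0}) = 1
G(3): splits (0,0):0^0=0 -> mex({0}) = 1
G(4): splits (0,1):0^1=1 (0,0):0^0=0 -> mex({0, 1}) = 2
G(5): splits (0,2):0^1=1 (0,1):0^1=1 (0,0):0^0=0 -> mex({0, 1}) = 2
G(6) = mex({1}) = 0
G(7) = mex({0, 1, 2}) = 3
G(8) = mex({0, 1, 2}) = 3
G(9) = mex({0, 2}) = 1
G(10) = mex({0, 2, 3}) = 1
G(11) = mex({0, 3}) = 1
G(12) = mex({1, 3}) = 0
G(13) = mex({0, 1, 2, 3}) = 4
G(14) = mex({0, 1, 2}) = 3
G(15) = mex({0, 1, 2}) = 3
G(16) = mex({0, 1, 2, 4}) = 3
G(17) = mex({0, 1, 3, 4}) = 2
G(18) = mex({0, 1, 3, 4}) = 2
G(19) = mex({0, 1, 3, 5}) = 2
G(20) = mex({0, 1, 2, 3, 5}) = 4
G(21) = mex({0, 1, 2, 3, 5}) = 4
G(22) = mex({1, 2, 6}) = 0
G(23) = mex({0, 1, 2, 3, 4, 6}) = 5
G(24) = mex({0, 1, 2, 3, 4}) = 5
G(25) = mex({0, 1, 3, 4, 7}) = 2
G(26) = mex({0, 1, 3, 4, 5, 7}) = 2
G(27) = mex({0, 1, 3, 5}) = 2
G(28) = mex({0, 1, 2, 5}) = 3
G(29) = mex({0, 1, 2, 4, 5, 6}) = 3
G(30) = mex({1, 2, 4, 6}) = 0
G(31) = mex({0, 1, 2, 3, 4, 6}) = 5
G(32) = mex({1, 2, 3, 4, 7}) = 0
G(33) = mex({0, 3, 7}) = 1
G(34) = mex({0, 2, 3, 5, 7}) = 1
G(35) = mex({0, 2, 3, 5, 6}) = 1
G(36) = mex({0, 1, 2, 5, 6}) = 3
G(37) = mex({0, 1, 2, 4, 5, 6}) = 3
G(38) = mex({0, 1, 2, 4}) = 3
G(39) = mex({0, 1, 2, 3, 4, 7}) = 5
G(40) = mex({0, 1, 2, 3, 4, 5, 7}) = 6
G(41) = mex({0, 1, 2, 3, 5, 7}) = 4
G(42) = mex({0, 1, 2, 3, 5, 6, 7}) = 4
G(43) = mex({0, 2, 3, 5, 6}) = 1
G(44) = mex({1, 2, 3, 4, 5, 6}) = 0
G(45) = mex({0, 1, 2, 3, 4, 6, 7}) = 5
G(46) = mex({0, 1, 2, 3, 4, 7}) = 5
G(47) = mex({0, 1, 2, 3, 4, 5, 7}) = 6
Therefore G(47) = 6.

6


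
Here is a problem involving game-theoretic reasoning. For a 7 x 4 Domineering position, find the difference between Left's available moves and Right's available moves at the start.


Board is 7 x 4 (rows x cols).
Left (vertical) placements: (rows-1) * cols = 6 * 4 = 24
Right (horizontal) placements: rows * (cols-1) = 7 * 3 = 21
Advantage = Left - Right = 24 - 21 = 3

3


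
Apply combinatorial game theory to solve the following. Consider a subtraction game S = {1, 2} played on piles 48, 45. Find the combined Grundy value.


Subtraction set: {1, 2}
For this subtraction set, G(n) = n mod 3 (period = max + 1 = 3).
Pile 1 (size 48): G(48) = 48 mod 3 = 0
Pile 2 (size 45): G(45) = 45 mod 3 = 0
Total Grundy value = XOR of all: 0 XOR 0 = 0

0


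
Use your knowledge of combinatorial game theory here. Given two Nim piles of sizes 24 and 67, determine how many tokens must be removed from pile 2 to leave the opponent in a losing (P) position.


Piles: 24 and 67
Current XOR: 24 XOR 67 = 91 (non-zero, so this is an N-position).
To make the XOR zero, we need to find a move that balances the piles.
For pile 2 (size 67): target = 67 XOR 91 = 24
We reduce pile 2 from 67 to 24.
Tokens removed: 67 - 24 = 43
Verification: 24 XOR 24 = 0

43


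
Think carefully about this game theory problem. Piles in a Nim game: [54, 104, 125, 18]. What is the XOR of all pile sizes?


We need the XOR (exclusive or) of all pile sizes.
After XOR-ing pile 1 (size 54): 0 XOR 54 = 54
After XOR-ing pile 2 (size 104): 54 XOR 104 = 94
After XOR-ing pile 3 (size 125): 94 XOR 125 = 35
After XOR-ing pile 4 (size 18): 35 XOR 18 = 49
The Nim-value of this position is 49.

49


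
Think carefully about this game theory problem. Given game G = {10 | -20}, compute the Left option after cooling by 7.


Original game: {10 | -20} (a switch {a | b} with a > b).
Cooling by t (for t below the temperature (a - b)/2 = 15) taxes each move by t: {a | b} cooled by t is {a - t | b + t}.
Cooling amount: t = 7
Cooled Left option: 10 - 7 = 3
Cooled Right option: -20 + 7 = -13
Cooled game: {3 | -13}
Left option = 3

3


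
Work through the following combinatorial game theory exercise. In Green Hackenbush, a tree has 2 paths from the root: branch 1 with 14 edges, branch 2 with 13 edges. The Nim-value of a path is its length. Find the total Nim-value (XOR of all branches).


The tree has 2 branches from the ground vertex.
In Green Hackenbush, the Nim-value of a simple path of length k is k.
Branch 1: length 14, Nim-value = 14
Branch 2: length 13, Nim-value = 13
Total Nim-value = XOR of all branch values:
0 XOR 14 = 14
14 XOR 13 = 3
Nim-value of the tree = 3

3


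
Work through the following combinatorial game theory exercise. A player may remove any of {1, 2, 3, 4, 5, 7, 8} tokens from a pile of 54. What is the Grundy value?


The subtraction set is S = {1, 2, 3, 4, 5, 7, 8}.
G(k) = mex{ G(k - s) : s in S, s <= k }. We compute iteratively: G(0) = 0.
G(1) = mex({0}) = 1
G(2) = mex({0, 1}) = 2
G(3) = mex({0, 1, 2}) = 3
G(4) = mex({0, 1, 2, 3}) = 4
G(5) = mex({0, 1, 2, 3, 4}) = 5
G(6) = mex({1, 2, 3, 4, 5}) = 0
G(7) = mex({0, 2, 3, 4, 5}) = 1
G(8) = mex({0, 1, 3, 4, 5}) = 2
G(9) = mex({0, 1, 2, 4, 5}) = 3
G(10) = mex({0, 1, 2, 3, 5}) = 4
G(11) = mex({0, 1, 2, 3, 4}) = 5
G(12) = mex({1, 2, 3, 4, 5}) = 0
G(13) = mex({0, 2, 3, 4, 5}) = 1
Observe that G(6)..G(13) = 0, 1, 2, 3, 4, 5, 0, 1 repeats G(0)..G(7) = 0, 1, 2, 3, 4, 5, 0, 1.
For k >= max(S) = 8, G(k) is determined by the previous 8 values G(k-8)..G(k-1); a window of 8 consecutive values has recurred shifted by 6, so by induction G(k + 6) = G(k) for all k >= 0: the sequence is periodic from the start with period 6.
One period: G(0..5) = 0, 1, 2, 3, 4, 5.
54 mod 6 = 0, so G(54) = G(0) = 0.

0


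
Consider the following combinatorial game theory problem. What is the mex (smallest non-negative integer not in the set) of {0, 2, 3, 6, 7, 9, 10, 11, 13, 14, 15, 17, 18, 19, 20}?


Set = {0, 2, 3, 6, 7, 9, 10, 11, 13, 14, 15, 17, 18, 19, 20}
0 is in the set.
1 is NOT in the set. This is the mex.
mex = 1

1


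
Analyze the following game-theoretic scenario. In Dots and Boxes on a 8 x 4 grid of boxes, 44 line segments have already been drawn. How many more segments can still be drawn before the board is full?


Grid: 8 x 4 boxes, i.e. 9 rows and 5 columns of dots.
Horizontal edges: (rows + 1) * cols = 9 * 4 = 36
Vertical edges: rows * (cols + 1) = 8 * 5 = 40
Total edges: 36 + 40 = 76
Edges drawn: 44
Remaining: 76 - 44 = 32

32


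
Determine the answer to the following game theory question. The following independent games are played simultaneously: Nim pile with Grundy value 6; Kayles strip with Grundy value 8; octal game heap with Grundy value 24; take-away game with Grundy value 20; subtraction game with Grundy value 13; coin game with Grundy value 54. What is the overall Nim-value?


By the Sprague-Grundy theorem, the Grundy value of a sum of games is the XOR of individual Grundy values.
Nim pile: Grundy value = 6. Running XOR: 0 XOR 6 = 6
Kayles strip: Grundy value = 8. Running XOR: 6 XOR 8 = 14
octal game heap: Grundy value = 24. Running XOR: 14 XOR 24 = 22
take-away game: Grundy value = 20. Running XOR: 22 XOR 20 = 2
subtraction game: Grundy value = 13. Running XOR: 2 XOR 13 = 15
coin game: Grundy value = 54. Running XOR: 15 XOR 54 = 57
The combined Grundy value is 57.

57


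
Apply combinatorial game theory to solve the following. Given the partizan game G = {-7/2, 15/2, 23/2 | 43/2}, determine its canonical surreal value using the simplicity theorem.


Left options: {-7/2, 15/2, 23/2}, max = 23/2
Right options: {43/2}, min = 43/2
All options are numbers and max(Left) < min(Right), so by the simplicity theorem the value is the simplest (earliest-born) number strictly between 23/2 and 43/2.
Integers 12 through 21 all lie strictly between 23/2 and 43/2.
Among integers, the simplest (lowest birthday = smallest |n|; 0 is born on day 0, +-n on day n) is 12.
No non-integer in the interval can be simpler: if x is a non-integer in the interval, then floor(x) or ceil(x) also lies in the interval (the interval contains an integer), and both are proper prefixes of x's sign expansion, i.e. born earlier. So the game value is 12.
Game value = 12

12


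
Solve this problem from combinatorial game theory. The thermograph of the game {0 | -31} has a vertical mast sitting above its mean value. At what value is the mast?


Game = {0 | -31}, a switch {a | b} with numbers a > b.
Its thermograph has left wall a - t and right wall b + t, which meet at t = (a - b)/2, where both equal (a + b)/2. So the mast (mean value) is at (a + b)/2.
Mean = (0 + (-31))/2 = -31/2 = -31/2

-31/2


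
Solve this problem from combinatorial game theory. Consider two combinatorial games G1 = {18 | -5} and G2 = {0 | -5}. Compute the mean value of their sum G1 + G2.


G1 = {18 | -5}, G2 = {0 | -5}
Each is a switch {a | b} with numbers a > b; its mean value is (a + b)/2, and mean value is additive over game sums: m(G1 + G2) = m(G1) + m(G2).
Mean of G1 = (18 + (-5))/2 = 13/2 = 13/2
Mean of G2 = (0 + (-5))/2 = -5/2 = -5/2
Mean of G1 + G2 = 13/2 + -5/2 = 4

4


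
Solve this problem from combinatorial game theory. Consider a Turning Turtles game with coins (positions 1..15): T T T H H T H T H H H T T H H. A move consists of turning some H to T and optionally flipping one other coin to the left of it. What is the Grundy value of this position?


Coins: T T T H H T H T H H H T T H H
Key fact: a single head at position k behaves exactly like a Nim heap of size k (turning it to T and optionally flipping a coin at j < k corresponds to moving the heap from k to j, or to 0), and heads combine as a disjunctive sum (two heads at the same place would cancel, matching j XOR j = 0). So the Nim-value is the XOR of the 1-indexed positions of the heads.
Face-up positions (1-indexed): [4, 5, 7, 9, 10, 11, 14, 15]
XOR 0 with 4: 0 XOR 4 = 4
XOR 4 with 5: 4 XOR 5 = 1
XOR 1 with 7: 1 XOR 7 = 6
XOR 6 with 9: 6 XOR 9 = 15
XOR 15 with 10: 15 XOR 10 = 5
XOR 5 with 11: 5 XOR 11 = 14
XOR 14 with 14: 14 XOR 14 = 0
XOR 0 with 15: 0 XOR 15 = 15
Nim-value = 15

15


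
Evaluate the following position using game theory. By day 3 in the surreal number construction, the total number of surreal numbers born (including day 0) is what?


Day 0: {|} = 0 is born. Count = 1.
Day n: the number of surreal numbers born by day n is 2^(n+1) - 1.
By day 0: 2^1 - 1 = 1
By day 1: 2^2 - 1 = 3
By day 2: 2^3 - 1 = 7
By day 3: 2^4 - 1 = 15
By day 3: 15 surreal numbers.

15


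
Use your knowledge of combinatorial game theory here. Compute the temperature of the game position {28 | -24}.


The game is {28 | -24}, a switch {a | b} with numbers a > b.
Cooling {a | b} by t gives {a - t | b + t}, which stops being hot when a - t = b + t, i.e. at t = (a - b)/2. So the temperature of a switch is (a - b)/2.
Temperature = (Left option - Right option) / 2
= (28 - (-24)) / 2
= 52 / 2
= 26

26


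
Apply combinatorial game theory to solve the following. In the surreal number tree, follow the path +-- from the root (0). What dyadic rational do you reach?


Sign expansion: +--
Rule: track bounds (lo, hi), initially (-inf, +inf). On '+', the current value becomes lo and we move to the simplest number in (value, hi): value + 1 if hi = +inf, otherwise the midpoint (value + hi)/2. On '-', the current value becomes hi and we move to value - 1 if lo = -inf, otherwise the midpoint (lo + value)/2.
Start at 0.
Step 1: sign = +, move right. Bounds: (0, +inf). Value = 1
Step 2: sign = -, move left. Bounds: (0, 1). Value = 1/2
Step 3: sign = -, move left. Bounds: (0, 1/2). Value = 1/4
The surreal number with sign expansion +-- is 1/4.

1/4


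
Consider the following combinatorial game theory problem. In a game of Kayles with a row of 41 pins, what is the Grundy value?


Kayles: a move removes 1 or 2 adjacent pins from a contiguous row.
Removing pins from a row of k leaves two independent rows (a, b) with a + b = k - 1 (one pin) or a + b = k - 2 (two pins); an end removal gives a = 0.
By Sprague-Grundy, G(k) = mex{ G(a) XOR G(b) } over all these splits. G(0) = 0.
G(1): splits (0,0):0^0=0 -> mex({0}) = 1
G(2): splits (0,1):0^1=1 (0,0):0^0=0 -> mex({0, 1}) = 2
G(3): splits (0,2):0^2=2 (1,1):1^1=0 (0,1):0^1=1 -> mex({0, 1, 2}) = 3
G(4): splits (0,3):0^3=3 (1,2):1^2=3 (0,2):0^2=2 (1,1):1^1=0 -> mex({0, 2, 3}) = 1
G(5): splits (0,4):0^1=1 (1,3):1^3=2 (2,2):2^2=0 (0,3):0^3=3 (1,2):1^2=3 -> mex({0, 1, 2, 3}) = 4
G(6) = mex({0, 1, 2, 4}) = 3
G(7) = mex({0, 1, 3, 4, 5}) = 2
G(8) = mex({0, 2, 3, 5, 6}) = 1
G(9) = mex({0, 1, 2, 3, 6, 7}) = 4
G(10) = mex({0, 1, 3, 4, 5, 7}) = 2
G(11) = mex({0, 1, 2, 3, 4, 5}) = 6
G(12) = mex({0, 1, 2, 3, 5, 6, 7}) = 4
G(13) = mex({0, 2, 3, 4, 6, 7}) = 1
G(14) = mex({0, 1, 4, 5, 6, 7}) = 2
G(15) = mex({0, 1, 2, 3, 4, 5, 6}) = 7
G(16) = mex({0, 2, 3, 5, 6, 7}) = 1
G(17) = mex({0, 1, 2, 3, 5, 6, 7}) = 4
G(18) = mex({0, 1, 2, 4, 5, 6}) = 3
G(19) = mex({0, 1, 3, 4, 5, 7}) = 2
G(20) = mex({0, 2, 3, 4, 5, 6, 7}) = 1
G(21) = mex({0, 1, 2, 3, 5, 6, 7}) = 4
G(22) = mex({0, 1, 2, 3, 4, 5, 7}) = 6
G(23) = mex({0, 1, 2, 3, 4, 5, 6}) = 7
G(24) = mex({0, 1, 2, 3, 5, 6, 7}) = 4
G(25) = mex({0, 2, 3, 4, 6, 7}) = 1
G(26) = mex({0, 1, 3, 4, 5, 6, 7}) = 2
G(27) = mex({0, 1, 2, 3, 4, 5, 6, 7}) = 8
G(28) = mex({0, 1, 2, 3, 4, 6, 7, 8}) = 5
G(29) = mex({0, 1, 2, 3, 5, 6, 7, 8, 9}) = 4
G(30) = mex({0, 1, 2, 3, 4, 5, 6, 9, 10}) = 7
G(31) = mex({0, 1, 3, 4, 5, 7, 10, 11}) = 2
G(32) = mex({0, 2, 3, 4, 5, 6, 7, 9, 11}) = 1
G(33) = mex({0, 1, 2, 3, 4, 5, 6, 7, 9, 12}) = 8
G(34) = mex({0, 1, 2, 3, 4, 5, 7, 8, 11, 12}) = 6
G(35) = mex({0, 1, 2, 3, 4, 5, 6, 8, 9, 10, 11}) = 7
G(36) = mex({0, 1, 2, 3, 5, 6, 7, 9, 10}) = 4
G(37) = mex({0, 2, 3, 4, 6, 7, 9, 10, 11, 12}) = 1
G(38) = mex({0, 1, 3, 4, 5, 6, 7, 9, 10, 11, 12}) = 2
G(39) = mex({0, 1, 2, 4, 5, 6, 7, 9, 10, 12, 14}) = 3
G(40) = mex({0, 2, 3, 4, 6, 7, 11, 12, 14}) = 1
G(41) = mex({0, 1, 2, 3, 5, 6, 7, 9, 10, 11, 12}) = 4
Therefore G(41) = 4.

4


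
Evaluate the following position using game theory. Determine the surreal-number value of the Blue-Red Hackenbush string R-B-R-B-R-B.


Edges (from ground): R-B-R-B-R-B
By Berlekamp's sign-expansion rule, a Blue-Red Hackenbush stalk has the value of the surreal number whose sign sequence is the edge sequence with B -> + and R -> -.
Sign sequence: -+-+-+
Trace the sign expansion in the surreal number tree, starting from 0:
Edge 1: R (sign -) -> bounds (-inf, 0), value = -1
Edge 2: B (sign +) -> bounds (-1, 0), value = -1/2
Edge 3: R (sign -) -> bounds (-1, -1/2), value = -3/4
Edge 4: B (sign +) -> bounds (-3/4, -1/2), value = -5/8
Edge 5: R (sign -) -> bounds (-3/4, -5/8), value = -11/16
Edge 6: B (sign +) -> bounds (-11/16, -5/8), value = -21/32
Game value = -21/32

-21/32


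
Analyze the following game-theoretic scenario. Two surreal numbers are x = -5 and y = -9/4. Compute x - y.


x = -5, y = -9/4
Converting to common denominator: 4
x = -20/4, y = -9/4
x - y = -5 - -9/4 = -11/4

-11/4


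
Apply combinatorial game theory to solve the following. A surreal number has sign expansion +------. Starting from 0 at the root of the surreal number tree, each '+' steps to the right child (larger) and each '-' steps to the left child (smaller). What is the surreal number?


Sign expansion: +------
Rule: track bounds (lo, hi), initially (-inf, +inf). On '+', the current value becomes lo and we move to the simplest number in (value, hi): value + 1 if hi = +inf, otherwise the midpoint (value + hi)/2. On '-', the current value becomes hi and we move to value - 1 if lo = -inf, otherwise the midpoint (lo + value)/2.
Start at 0.
Step 1: sign = +, move right. Bounds: (0, +inf). Value = 1
Step 2: sign = -, move left. Bounds: (0, 1). Value = 1/2
Step 3: sign = -, move left. Bounds: (0, 1/2). Value = 1/4
Step 4: sign = -, move left. Bounds: (0, 1/4). Value = 1/8
Step 5: sign = -, move left. Bounds: (0, 1/8). Value = 1/16
Step 6: sign = -, move left. Bounds: (0, 1/16). Value = 1/32
Step 7: sign = -, move left. Bounds: (0, 1/32). Value = 1/64
The surreal number with sign expansion +------ is 1/64.

1/64


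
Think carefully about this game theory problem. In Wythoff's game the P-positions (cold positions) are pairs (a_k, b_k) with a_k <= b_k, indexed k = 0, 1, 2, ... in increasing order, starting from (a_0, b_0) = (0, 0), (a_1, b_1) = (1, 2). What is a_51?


By Wythoff's theorem, a_k = floor(k * phi) and b_k = floor(k * phi^2) = a_k + k, where phi = (1 + sqrt(5))/2 is the golden ratio.
phi = (1 + sqrt(5))/2 = 1.618034
k = 51
k * phi = 51 * 1.618034 = 82.519733
a_51 = floor(k * phi) = 82

82


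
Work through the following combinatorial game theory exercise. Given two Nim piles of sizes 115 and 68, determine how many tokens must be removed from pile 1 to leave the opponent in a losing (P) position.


Piles: 115 and 68
Current XOR: 115 XOR 68 = 55 (non-zero, so this is an N-position).
To make the XOR zero, we need to find a move that balances the piles.
For pile 1 (size 115): target = 115 XOR 55 = 68
We reduce pile 1 from 115 to 68.
Tokens removed: 115 - 68 = 47
Verification: 68 XOR 68 = 0

47


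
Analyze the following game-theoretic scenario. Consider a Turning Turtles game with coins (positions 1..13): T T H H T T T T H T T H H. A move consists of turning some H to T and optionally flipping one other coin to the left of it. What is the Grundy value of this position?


Coins: T T H H T T T T H T T H H
Key fact: a single head at position k behaves exactly like a Nim heap of size k (turning it to T and optionally flipping a coin at j < k corresponds to moving the heap from k to j, or to 0), and heads combine as a disjunctive sum (two heads at the same place would cancel, matching j XOR j = 0). So the Nim-value is the XOR of the 1-indexed positions of the heads.
Face-up positions (1-indexed): [3, 4, 9, 12, 13]
XOR 0 with 3: 0 XOR 3 = 3
XOR 3 with 4: 3 XOR 4 = 7
XOR 7 with 9: 7 XOR 9 = 14
XOR 14 with 12: 14 XOR 12 = 2
XOR 2 with 13: 2 XOR 13 = 15
Nim-value = 15

15


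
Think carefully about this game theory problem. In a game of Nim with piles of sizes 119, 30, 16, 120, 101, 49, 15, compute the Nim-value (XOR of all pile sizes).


We need the XOR (exclusive or) of all pile sizes.
After XOR-ing pile 1 (size 119): 0 XOR 119 = 119
After XOR-ing pile 2 (size 30): 119 XOR 30 = 105
After XOR-ing pile 3 (size 16): 105 XOR 16 = 121
After XOR-ing pile 4 (size 120): 121 XOR 120 = 1
After XOR-ing pile 5 (size 101): 1 XOR 101 = 100
After XOR-ing pile 6 (size 49): 100 XOR 49 = 85
After XOR-ing pile 7 (size 15): 85 XOR 15 = 90
The Nim-value of this position is 90.

90


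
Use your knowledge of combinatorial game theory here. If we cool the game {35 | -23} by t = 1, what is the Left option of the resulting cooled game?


Original game: {35 | -23} (a switch {a | b} with a > b).
Cooling by t (for t below the temperature (a - b)/2 = 29) taxes each move by t: {a | b} cooled by t is {a - t | b + t}.
Cooling amount: t = 1
Cooled Left option: 35 - 1 = 34
Cooled Right option: -23 + 1 = -22
Cooled game: {34 | -22}
Left option = 34

34


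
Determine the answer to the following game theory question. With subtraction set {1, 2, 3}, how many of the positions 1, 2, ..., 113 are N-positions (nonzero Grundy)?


Subtraction set S = {1, 2, 3}, so G(n) = n mod 4.
G(n) = 0 when n is a multiple of 4.
Multiples of 4 in [1, 113]: 28
N-positions (nonzero Grundy) = 113 - 28 = 85

85


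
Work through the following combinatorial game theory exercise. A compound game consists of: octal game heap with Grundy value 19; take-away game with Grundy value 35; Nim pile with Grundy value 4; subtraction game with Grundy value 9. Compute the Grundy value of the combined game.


By the Sprague-Grundy theorem, the Grundy value of a sum of games is the XOR of individual Grundy values.
octal game heap: Grundy value = 19. Running XOR: 0 XOR 19 = 19
take-away game: Grundy value = 35. Running XOR: 19 XOR 35 = 48
Nim pile: Grundy value = 4. Running XOR: 48 XOR 4 = 52
subtraction game: Grundy value = 9. Running XOR: 52 XOR 9 = 61
The combined Grundy value is 61.

61


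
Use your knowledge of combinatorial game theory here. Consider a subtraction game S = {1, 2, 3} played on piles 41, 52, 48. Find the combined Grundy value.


Subtraction set: {1, 2, 3}
For this subtraction set, G(n) = n mod 4 (period = max + 1 = 4).
Pile 1 (size 41): G(41) = 41 mod 4 = 1
Pile 2 (size 52): G(52) = 52 mod 4 = 0
Pile 3 (size 48): G(48) = 48 mod 4 = 0
Total Grundy value = XOR of all: 1 XOR 0 XOR 0 = 1

1


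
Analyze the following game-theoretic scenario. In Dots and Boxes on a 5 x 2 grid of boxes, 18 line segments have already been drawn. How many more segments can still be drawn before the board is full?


Grid: 5 x 2 boxes, i.e. 6 rows and 3 columns of dots.
Horizontal edges: (rows + 1) * cols = 6 * 2 = 12
Vertical edges: rows * (cols + 1) = 5 * 3 = 15
Total edges: 12 + 15 = 27
Edges drawn: 18
Remaining: 27 - 18 = 9

9


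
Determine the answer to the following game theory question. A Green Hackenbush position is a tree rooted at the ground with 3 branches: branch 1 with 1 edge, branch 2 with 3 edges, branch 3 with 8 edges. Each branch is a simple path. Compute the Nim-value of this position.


The tree has 3 branches from the ground vertex.
In Green Hackenbush, the Nim-value of a simple path of length k is k.
Branch 1: length 1, Nim-value = 1
Branch 2: length 3, Nim-value = 3
Branch 3: length 8, Nim-value = 8
Total Nim-value = XOR of all branch values:
0 XOR 1 = 1
1 XOR 3 = 2
2 XOR 8 = 10
Nim-value of the tree = 10

10


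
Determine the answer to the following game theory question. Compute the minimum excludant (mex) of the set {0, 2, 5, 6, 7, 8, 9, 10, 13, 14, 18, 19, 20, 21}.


Set = {0, 2, 5, 6, 7, 8, 9, 10, 13, 14, 18, 19, 20, 21}
0 is in the set.
1 is NOT in the set. This is the mex.
mex = 1

1


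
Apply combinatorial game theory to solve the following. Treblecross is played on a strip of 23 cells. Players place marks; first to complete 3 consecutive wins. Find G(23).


Treblecross: place X on empty cells; 3-in-a-row wins.
Playing within two cells of an existing X lets the opponent win at once, so sensible play treats the cells i-2..i+2 around each X as dead. The player left with no safe cell loses, so this is a normal-play take-away game on strips of safe cells.
Placing X at cell i (0-indexed) of a strip of k safe cells leaves independent strips of sizes max(0, i-2) and max(0, k-i-3). Hence G(k) = mex{ G(max(0,i-2)) XOR G(max(0,k-i-3)) : 0 <= i < k }, with G(0) = 0.
G(1): splits (0,0):0^0=0 -> mex({0}) = 1
G(2): splits (0,0):0^0=0 -> mex({0}) = 1
G(3): splits (0,0):0^0=0 -> mex({0}) = 1
G(4): splits (0,1):0^1=1 (0,0):0^0=0 -> mex({0, 1}) = 2
G(5): splits (0,2):0^1=1 (0,1):0^1=1 (0,0):0^0=0 -> mex({0, 1}) = 2
G(6) = mex({1}) = 0
G(7) = mex({0, 1, 2}) = 3
G(8) = mex({0, 1, 2}) = 3
G(9) = mex({0, 2}) = 1
G(10) = mex({0, 2, 3}) = 1
G(11) = mex({0, 3}) = 1
G(12) = mex({1, 3}) = 0
G(13) = mex({0, 1, 2, 3}) = 4
G(14) = mex({0, 1, 2}) = 3
G(15) = mex({0, 1, 2}) = 3
G(16) = mex({0, 1, 2, 4}) = 3
G(17) = mex({0, 1, 3, 4}) = 2
G(18) = mex({0, 1, 3, 4}) = 2
G(19) = mex({0, 1, 3, 5}) = 2
G(20) = mex({0, 1, 2, 3, 5}) = 4
G(21) = mex({0, 1, 2, 3, 5}) = 4
G(22) = mex({1, 2, 6}) = 0
G(23) = mex({0, 1, 2, 3, 4, 6}) = 5
Therefore G(23) = 5.

5


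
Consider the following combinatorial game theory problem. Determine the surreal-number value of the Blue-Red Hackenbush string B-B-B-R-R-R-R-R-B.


Edges (from ground): B-B-B-R-R-R-R-R-B
By Berlekamp's sign-expansion rule, a Blue-Red Hackenbush stalk has the value of the surreal number whose sign sequence is the edge sequence with B -> + and R -> -.
Sign sequence: +++-----+
Trace the sign expansion in the surreal number tree, starting from 0:
Edge 1: B (sign +) -> bounds (0, +inf), value = 1
Edge 2: B (sign +) -> bounds (1, +inf), value = 2
Edge 3: B (sign +) -> bounds (2, +inf), value = 3
Edge 4: R (sign -) -> bounds (2, 3), value = 5/2
Edge 5: R (sign -) -> bounds (2, 5/2), value = 9/4
Edge 6: R (sign -) -> bounds (2, 9/4), value = 17/8
Edge 7: R (sign -) -> bounds (2, 17/8), value = 33/16
Edge 8: R (sign -) -> bounds (2, 33/16), value = 65/32
Edge 9: B (sign +) -> bounds (65/32, 33/16), value = 131/64
Game value = 131/64

131/64


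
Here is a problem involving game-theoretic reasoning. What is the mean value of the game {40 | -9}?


Game = {40 | -9}, a switch {a | b} with numbers a > b.
Its thermograph has left wall a - t and right wall b + t, which meet at t = (a - b)/2, where both equal (a + b)/2. So the mast (mean value) is at (a + b)/2.
Mean = (40 + (-9))/2 = 31/2 = 31/2

31/2


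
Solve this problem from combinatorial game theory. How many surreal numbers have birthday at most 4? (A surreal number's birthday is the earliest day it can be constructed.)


Day 0: {|} = 0 is born. Count = 1.
Day n: the number of surreal numbers born by day n is 2^(n+1) - 1.
By day 0: 2^1 - 1 = 1
By day 1: 2^2 - 1 = 3
By day 2: 2^3 - 1 = 7
By day 3: 2^4 - 1 = 15
By day 4: 2^5 - 1 = 31
By day 4: 31 surreal numbers.

31


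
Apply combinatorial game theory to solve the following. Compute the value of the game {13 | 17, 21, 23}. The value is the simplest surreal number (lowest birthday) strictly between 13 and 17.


Left options: {13}, max = 13
Right options: {17, 21, 23}, min = 17
All options are numbers and max(Left) < min(Right), so by the simplicity theorem the value is the simplest (earliest-born) number strictly between 13 and 17.
Integers 14 through 16 all lie strictly between 13 and 17.
Among integers, the simplest (lowest birthday = smallest |n|; 0 is born on day 0, +-n on day n) is 14.
No non-integer in the interval can be simpler: if x is a non-integer in the interval, then floor(x) or ceil(x) also lies in the interval (the interval contains an integer), and both are proper prefixes of x's sign expansion, i.e. born earlier. So the game value is 14.
Game value = 14

14


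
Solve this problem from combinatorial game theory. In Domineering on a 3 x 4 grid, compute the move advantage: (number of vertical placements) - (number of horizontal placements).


Board is 3 x 4 (rows x cols).
Left (vertical) placements: (rows-1) * cols = 2 * 4 = 8
Right (horizontal) placements: rows * (cols-1) = 3 * 3 = 9
Advantage = Left - Right = 8 - 9 = -1

-1


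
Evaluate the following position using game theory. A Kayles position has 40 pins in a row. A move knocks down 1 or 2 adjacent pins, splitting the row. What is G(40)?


Kayles: a move removes 1 or 2 adjacent pins from a contiguous row.
Removing pins from a row of k leaves two independent rows (a, b) with a + b = k - 1 (one pin) or a + b = k - 2 (two pins); an end removal gives a = 0.
By Sprague-Grundy, G(k) = mex{ G(a) XOR G(b) } over all these splits. G(0) = 0.
G(1): splits (0,0):0^0=0 -> mex({0}) = 1
G(2): splits (0,1):0^1=1 (0,0):0^0=0 -> mex({0, 1}) = 2
G(3): splits (0,2):0^2=2 (1,1):1^1=0 (0,1):0^1=1 -> mex({0, 1, 2}) = 3
G(4): splits (0,3):0^3=3 (1,2):1^2=3 (0,2):0^2=2 (1,1):1^1=0 -> mex({0, 2, 3}) = 1
G(5): splits (0,4):0^1=1 (1,3):1^3=2 (2,2):2^2=0 (0,3):0^3=3 (1,2):1^2=3 -> mex({0, 1, 2, 3}) = 4
G(6) = mex({0, 1, 2, 4}) = 3
G(7) = mex({0, 1, 3, 4, 5}) = 2
G(8) = mex({0, 2, 3, 5, 6}) = 1
G(9) = mex({0, 1, 2, 3, 6, 7}) = 4
G(10) = mex({0, 1, 3, 4, 5, 7}) = 2
G(11) = mex({0, 1, 2, 3, 4, 5}) = 6
G(12) = mex({0, 1, 2, 3, 5, 6, 7}) = 4
G(13) = mex({0, 2, 3, 4, 6, 7}) = 1
G(14) = mex({0, 1, 4, 5, 6, 7}) = 2
G(15) = mex({0, 1, 2, 3, 4, 5, 6}) = 7
G(16) = mex({0, 2, 3, 5, 6, 7}) = 1
G(17) = mex({0, 1, 2, 3, 5, 6, 7}) = 4
G(18) = mex({0, 1, 2, 4, 5, 6}) = 3
G(19) = mex({0, 1, 3, 4, 5, 7}) = 2
G(20) = mex({0, 2, 3, 4, 5, 6, 7}) = 1
G(21) = mex({0, 1, 2, 3, 5, 6, 7}) = 4
G(22) = mex({0, 1, 2, 3, 4, 5, 7}) = 6
G(23) = mex({0, 1, 2, 3, 4, 5, 6}) = 7
G(24) = mex({0, 1, 2, 3, 5, 6, 7}) = 4
G(25) = mex({0, 2, 3, 4, 6, 7}) = 1
G(26) = mex({0, 1, 3, 4, 5, 6, 7}) = 2
G(27) = mex({0, 1, 2, 3, 4, 5, 6, 7}) = 8
G(28) = mex({0, 1, 2, 3, 4, 6, 7, 8}) = 5
G(29) = mex({0, 1, 2, 3, 5, 6, 7, 8, 9}) = 4
G(30) = mex({0, 1, 2, 3, 4, 5, 6, 9, 10}) = 7
G(31) = mex({0, 1, 3, 4, 5, 7, 10, 11}) = 2
G(32) = mex({0, 2, 3, 4, 5, 6, 7, 9, 11}) = 1
G(33) = mex({0, 1, 2, 3, 4, 5, 6, 7, 9, 12}) = 8
G(34) = mex({0, 1, 2, 3, 4, 5, 7, 8, 11, 12}) = 6
G(35) = mex({0, 1, 2, 3, 4, 5, 6, 8, 9, 10, 11}) = 7
G(36) = mex({0, 1, 2, 3, 5, 6, 7, 9, 10}) = 4
G(37) = mex({0, 2, 3, 4, 6, 7, 9, 10, 11, 12}) = 1
G(38) = mex({0, 1, 3, 4, 5, 6, 7, 9, 10, 11, 12}) = 2
G(39) = mex({0, 1, 2, 4, 5, 6, 7, 9, 10, 12, 14}) = 3
G(40) = mex({0, 2, 3, 4, 6, 7, 11, 12, 14}) = 1
Therefore G(40) = 1.

1


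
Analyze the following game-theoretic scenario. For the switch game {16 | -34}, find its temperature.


The game is {16 | -34}, a switch {a | b} with numbers a > b.
Cooling {a | b} by t gives {a - t | b + t}, which stops being hot when a - t = b + t, i.e. at t = (a - b)/2. So the temperature of a switch is (a - b)/2.
Temperature = (Left option - Right option) / 2
= (16 - (-34)) / 2
= 50 / 2
= 25

25


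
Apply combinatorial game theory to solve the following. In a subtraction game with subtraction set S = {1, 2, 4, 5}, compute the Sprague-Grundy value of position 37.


The subtraction set is S = {1, 2, 4, 5}.
G(k) = mex{ G(k - s) : s in S, s <= k }. We compute iteratively: G(0) = 0.
G(1) = mex({0}) = 1
G(2) = mex({0, 1}) = 2
G(3) = mex({1, 2}) = 0
G(4) = mex({0, 2}) = 1
G(5) = mex({0, 1}) = 2
G(6) = mex({1, 2}) = 0
G(7) = mex({0, 2}) = 1
Observe that G(3)..G(7) = 0, 1, 2, 0, 1 repeats G(0)..G(4) = 0, 1, 2, 0, 1.
For k >= max(S) = 5, G(k) is determined by the previous 5 values G(k-5)..G(k-1); a window of 5 consecutive values has recurred shifted by 3, so by induction G(k + 3) = G(k) for all k >= 0: the sequence is periodic from the start with period 3.
One period: G(0..2) = 0, 1, 2.
37 mod 3 = 1, so G(37) = G(1) = 1.

1


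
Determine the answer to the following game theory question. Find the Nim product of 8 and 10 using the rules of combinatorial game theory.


Nim multiplication is bilinear over XOR: (u XOR v) * w = (u*w) XOR (v*w).
So we split each operand into its bit components and XOR the pairwise Nim products.
8 = 8 (as XOR of powers of 2).
10 = 2 + 8 (as XOR of powers of 2).
Using the standard Nim-product table on single bits:
  2*2 = 3,   2*4 = 8,   2*8 = 12,
  4*4 = 6,   4*8 = 11,  8*8 = 13,
and  1*x = x (identity), k*l = l*k (commutative).
Pairwise Nim products:
  8 * 2 = 12
  8 * 8 = 13
XOR them: 12 XOR 13 = 1.
Result: 8 * 10 = 1 (in Nim).

1
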